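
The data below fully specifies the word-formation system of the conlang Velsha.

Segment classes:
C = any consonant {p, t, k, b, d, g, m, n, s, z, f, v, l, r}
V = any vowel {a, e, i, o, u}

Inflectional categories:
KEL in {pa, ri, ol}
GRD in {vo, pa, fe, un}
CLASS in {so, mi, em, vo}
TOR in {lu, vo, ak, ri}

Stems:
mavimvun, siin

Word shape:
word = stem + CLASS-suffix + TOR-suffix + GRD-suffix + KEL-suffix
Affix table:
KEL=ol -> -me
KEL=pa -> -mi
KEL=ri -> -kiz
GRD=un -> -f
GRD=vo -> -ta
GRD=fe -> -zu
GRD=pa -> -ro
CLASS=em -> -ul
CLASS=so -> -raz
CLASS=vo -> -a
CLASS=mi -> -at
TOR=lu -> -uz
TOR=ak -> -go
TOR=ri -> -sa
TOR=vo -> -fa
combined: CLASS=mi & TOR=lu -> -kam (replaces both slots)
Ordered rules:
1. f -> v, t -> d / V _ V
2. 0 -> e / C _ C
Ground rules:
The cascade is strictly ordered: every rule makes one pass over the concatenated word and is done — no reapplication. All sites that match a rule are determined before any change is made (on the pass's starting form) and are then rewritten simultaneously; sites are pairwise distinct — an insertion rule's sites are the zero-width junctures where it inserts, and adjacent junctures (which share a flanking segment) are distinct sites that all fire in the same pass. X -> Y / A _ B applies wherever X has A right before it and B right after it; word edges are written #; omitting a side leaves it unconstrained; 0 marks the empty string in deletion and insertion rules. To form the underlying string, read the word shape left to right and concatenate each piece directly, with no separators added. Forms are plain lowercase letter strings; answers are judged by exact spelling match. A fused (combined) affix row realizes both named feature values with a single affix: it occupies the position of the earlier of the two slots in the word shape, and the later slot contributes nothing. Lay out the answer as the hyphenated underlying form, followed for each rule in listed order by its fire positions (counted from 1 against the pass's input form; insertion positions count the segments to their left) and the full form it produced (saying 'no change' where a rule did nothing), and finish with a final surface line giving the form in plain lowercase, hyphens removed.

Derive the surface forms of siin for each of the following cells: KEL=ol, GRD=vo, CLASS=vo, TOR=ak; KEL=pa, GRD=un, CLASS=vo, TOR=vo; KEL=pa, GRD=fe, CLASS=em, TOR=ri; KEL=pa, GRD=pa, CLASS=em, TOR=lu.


cell KEL=ol, GRD=vo, CLASS=vo, TOR=ak:
underlying: siin-a-go-ta-me
1. f -> v, t -> d / V _ V: fires at position(s) 8: siinagodame
2. 0 -> e / C _ C: no change
surface: siinagodame

cell KEL=pa, GRD=un, CLASS=vo, TOR=vo:
underlying: siin-a-fa-f-mi
1. f -> v, t -> d / V _ V: fires at position(s) 6: siinavafmi
2. 0 -> e / C _ C: inserts after position(s) 8: siinavafemi
surface: siinavafemi

cell KEL=pa, GRD=fe, CLASS=em, TOR=ri:
underlying: siin-ul-sa-zu-mi
1. f -> v, t -> d / V _ V: no change
2. 0 -> e / C _ C: inserts after position(s) 6: siinulesazumi
surface: siinulesazumi

cell KEL=pa, GRD=pa, CLASS=em, TOR=lu:
underlying: siin-ul-uz-ro-mi
1. f -> v, t -> d / V _ V: no change
2. 0 -> e / C _ C: inserts after position(s) 8: siinuluzeromi
surface: siinuluzeromi


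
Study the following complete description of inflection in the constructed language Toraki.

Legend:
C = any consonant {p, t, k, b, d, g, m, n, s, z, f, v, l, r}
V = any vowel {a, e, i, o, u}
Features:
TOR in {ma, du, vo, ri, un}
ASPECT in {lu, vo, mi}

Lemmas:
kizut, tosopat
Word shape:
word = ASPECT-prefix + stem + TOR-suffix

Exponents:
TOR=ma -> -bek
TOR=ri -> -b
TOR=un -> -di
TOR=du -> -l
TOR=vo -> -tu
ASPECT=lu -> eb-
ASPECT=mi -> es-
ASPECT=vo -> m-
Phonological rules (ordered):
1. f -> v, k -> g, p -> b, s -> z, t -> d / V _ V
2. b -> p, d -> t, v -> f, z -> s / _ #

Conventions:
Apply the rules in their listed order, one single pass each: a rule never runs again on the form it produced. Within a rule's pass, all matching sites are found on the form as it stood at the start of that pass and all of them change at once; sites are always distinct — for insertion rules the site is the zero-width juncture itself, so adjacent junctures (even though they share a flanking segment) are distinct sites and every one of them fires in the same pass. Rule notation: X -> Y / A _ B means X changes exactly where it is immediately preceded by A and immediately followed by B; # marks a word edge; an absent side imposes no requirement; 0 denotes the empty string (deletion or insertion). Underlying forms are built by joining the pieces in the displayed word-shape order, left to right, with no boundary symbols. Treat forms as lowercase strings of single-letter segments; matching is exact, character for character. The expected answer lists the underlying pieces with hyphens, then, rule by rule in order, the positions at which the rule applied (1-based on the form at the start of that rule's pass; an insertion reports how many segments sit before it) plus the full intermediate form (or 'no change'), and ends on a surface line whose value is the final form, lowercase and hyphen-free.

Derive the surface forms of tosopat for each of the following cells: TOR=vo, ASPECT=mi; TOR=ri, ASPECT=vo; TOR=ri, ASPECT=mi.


cell TOR=vo, ASPECT=mi:
underlying: es-tosopat-tu
1. f -> v, k -> g, p -> b, s -> z, t -> d / V _ V: fires at position(s) 5, 7: estozobattu
2. b -> p, d -> t, v -> f, z -> s / _ #: no change
surface: estozobattu

cell TOR=ri, ASPECT=vo:
underlying: m-tosopat-b
1. f -> v, k -> g, p -> b, s -> z, t -> d / V _ V: fires at position(s) 4, 6: mtozobatb
2. b -> p, d -> t, v -> f, z -> s / _ #: fires at position(s) 9: mtozobatp
surface: mtozobatp

cell TOR=ri, ASPECT=mi:
underlying: es-tosopat-b
1. f -> v, k -> g, p -> b, s -> z, t -> d / V _ V: fires at position(s) 5, 7: estozobatb
2. b -> p, d -> t, v -> f, z -> s / _ #: fires at position(s) 10: estozobatp
surface: estozobatp


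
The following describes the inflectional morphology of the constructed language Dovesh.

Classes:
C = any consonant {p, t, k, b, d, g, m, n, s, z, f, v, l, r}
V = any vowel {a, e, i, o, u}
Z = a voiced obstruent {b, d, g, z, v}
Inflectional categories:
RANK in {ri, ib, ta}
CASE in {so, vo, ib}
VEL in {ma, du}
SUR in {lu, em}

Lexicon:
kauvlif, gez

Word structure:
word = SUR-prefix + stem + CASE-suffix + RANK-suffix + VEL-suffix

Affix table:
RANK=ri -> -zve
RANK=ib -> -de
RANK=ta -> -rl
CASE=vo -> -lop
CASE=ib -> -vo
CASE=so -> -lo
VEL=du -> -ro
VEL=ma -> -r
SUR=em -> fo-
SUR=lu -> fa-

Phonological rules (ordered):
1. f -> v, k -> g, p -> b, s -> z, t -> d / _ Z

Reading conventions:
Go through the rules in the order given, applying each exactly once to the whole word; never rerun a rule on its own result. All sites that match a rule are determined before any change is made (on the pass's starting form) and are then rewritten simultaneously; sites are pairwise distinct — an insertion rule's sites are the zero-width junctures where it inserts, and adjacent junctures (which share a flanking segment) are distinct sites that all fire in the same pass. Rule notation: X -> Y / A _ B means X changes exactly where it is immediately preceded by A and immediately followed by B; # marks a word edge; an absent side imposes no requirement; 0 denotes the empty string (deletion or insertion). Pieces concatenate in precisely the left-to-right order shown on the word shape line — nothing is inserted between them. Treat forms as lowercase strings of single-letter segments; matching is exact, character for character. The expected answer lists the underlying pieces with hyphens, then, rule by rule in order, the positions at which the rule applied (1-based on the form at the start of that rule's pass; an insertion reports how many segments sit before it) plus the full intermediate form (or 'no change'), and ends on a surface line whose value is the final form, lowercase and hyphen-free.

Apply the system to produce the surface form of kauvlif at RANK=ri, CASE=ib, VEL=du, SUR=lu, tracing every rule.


underlying: fa-kauvlif-vo-zve-ro
1. f -> v, k -> g, p -> b, s -> z, t -> d / _ Z: fires at position(s) 9: fakauvlivvozvero
surface: fakauvlivvozvero


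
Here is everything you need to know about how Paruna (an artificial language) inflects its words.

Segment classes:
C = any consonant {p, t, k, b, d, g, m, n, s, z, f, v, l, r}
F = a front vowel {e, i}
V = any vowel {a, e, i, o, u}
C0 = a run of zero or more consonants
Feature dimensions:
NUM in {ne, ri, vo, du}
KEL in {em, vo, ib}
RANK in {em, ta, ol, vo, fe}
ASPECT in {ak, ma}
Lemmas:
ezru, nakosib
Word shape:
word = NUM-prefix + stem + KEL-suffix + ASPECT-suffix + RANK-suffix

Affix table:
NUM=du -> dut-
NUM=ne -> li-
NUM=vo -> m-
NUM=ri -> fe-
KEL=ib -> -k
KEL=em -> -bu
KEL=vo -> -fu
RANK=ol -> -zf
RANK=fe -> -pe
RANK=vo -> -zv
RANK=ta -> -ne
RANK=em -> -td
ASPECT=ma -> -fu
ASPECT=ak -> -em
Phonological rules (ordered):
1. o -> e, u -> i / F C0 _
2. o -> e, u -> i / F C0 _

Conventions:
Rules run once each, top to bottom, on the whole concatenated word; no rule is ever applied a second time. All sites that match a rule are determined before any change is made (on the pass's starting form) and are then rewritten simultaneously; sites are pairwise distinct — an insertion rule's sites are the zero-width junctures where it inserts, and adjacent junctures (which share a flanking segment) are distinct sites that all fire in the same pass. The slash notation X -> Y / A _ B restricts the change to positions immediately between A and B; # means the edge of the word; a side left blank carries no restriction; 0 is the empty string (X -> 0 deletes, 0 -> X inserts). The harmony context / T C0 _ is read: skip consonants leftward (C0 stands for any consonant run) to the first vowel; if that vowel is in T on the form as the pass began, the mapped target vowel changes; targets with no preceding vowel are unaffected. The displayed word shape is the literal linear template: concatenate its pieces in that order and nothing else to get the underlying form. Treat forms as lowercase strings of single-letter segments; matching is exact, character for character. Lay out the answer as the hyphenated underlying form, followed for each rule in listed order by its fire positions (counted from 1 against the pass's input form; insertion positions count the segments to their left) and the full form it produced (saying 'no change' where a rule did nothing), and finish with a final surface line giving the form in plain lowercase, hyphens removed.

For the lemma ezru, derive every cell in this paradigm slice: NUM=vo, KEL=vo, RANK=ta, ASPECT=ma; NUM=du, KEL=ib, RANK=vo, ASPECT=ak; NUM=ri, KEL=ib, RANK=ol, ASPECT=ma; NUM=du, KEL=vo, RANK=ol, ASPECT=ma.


cell NUM=vo, KEL=vo, RANK=ta, ASPECT=ma:
underlying: m-ezru-fu-fu-ne
1. o -> e, u -> i / F C0 _: fires at position(s) 5: mezrifufune
2. o -> e, u -> i / F C0 _: fires at position(s) 7: mezrififune
surface: mezrififune

cell NUM=du, KEL=ib, RANK=vo, ASPECT=ak:
underlying: dut-ezru-k-em-zv
1. o -> e, u -> i / F C0 _: fires at position(s) 7: dutezrikemzv
2. o -> e, u -> i / F C0 _: no change
surface: dutezrikemzv

cell NUM=ri, KEL=ib, RANK=ol, ASPECT=ma:
underlying: fe-ezru-k-fu-zf
1. o -> e, u -> i / F C0 _: fires at position(s) 6: feezrikfuzf
2. o -> e, u -> i / F C0 _: fires at position(s) 9: feezrikfizf
surface: feezrikfizf

cell NUM=du, KEL=vo, RANK=ol, ASPECT=ma:
underlying: dut-ezru-fu-fu-zf
1. o -> e, u -> i / F C0 _: fires at position(s) 7: dutezrifufuzf
2. o -> e, u -> i / F C0 _: fires at position(s) 9: dutezrififuzf
surface: dutezrififuzf


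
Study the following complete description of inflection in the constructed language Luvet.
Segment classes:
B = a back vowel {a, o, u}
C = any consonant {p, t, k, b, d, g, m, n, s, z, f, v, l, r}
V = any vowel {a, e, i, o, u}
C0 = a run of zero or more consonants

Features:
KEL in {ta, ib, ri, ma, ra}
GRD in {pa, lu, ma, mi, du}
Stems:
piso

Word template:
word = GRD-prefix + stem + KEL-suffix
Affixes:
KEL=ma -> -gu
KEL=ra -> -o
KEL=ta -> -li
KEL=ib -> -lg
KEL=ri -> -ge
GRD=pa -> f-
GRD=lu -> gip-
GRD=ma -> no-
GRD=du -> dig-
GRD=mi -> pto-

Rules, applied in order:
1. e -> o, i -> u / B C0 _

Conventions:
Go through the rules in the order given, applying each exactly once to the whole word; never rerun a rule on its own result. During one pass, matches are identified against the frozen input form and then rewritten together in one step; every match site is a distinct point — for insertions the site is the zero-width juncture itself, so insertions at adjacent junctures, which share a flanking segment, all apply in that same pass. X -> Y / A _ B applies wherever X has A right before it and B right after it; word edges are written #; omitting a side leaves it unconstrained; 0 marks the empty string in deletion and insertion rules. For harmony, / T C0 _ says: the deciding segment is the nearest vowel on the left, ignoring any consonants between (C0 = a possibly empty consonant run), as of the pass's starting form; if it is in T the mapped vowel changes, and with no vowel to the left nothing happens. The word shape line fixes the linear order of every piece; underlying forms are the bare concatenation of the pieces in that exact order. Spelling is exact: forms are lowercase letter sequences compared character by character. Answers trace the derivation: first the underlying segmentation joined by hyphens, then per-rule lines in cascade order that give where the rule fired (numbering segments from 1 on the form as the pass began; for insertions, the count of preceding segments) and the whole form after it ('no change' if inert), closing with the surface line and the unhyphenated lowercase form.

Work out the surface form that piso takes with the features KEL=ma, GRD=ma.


underlying: no-piso-gu
1. e -> o, i -> u / B C0 _: fires at position(s) 4: nopusogu
surface: nopusogu


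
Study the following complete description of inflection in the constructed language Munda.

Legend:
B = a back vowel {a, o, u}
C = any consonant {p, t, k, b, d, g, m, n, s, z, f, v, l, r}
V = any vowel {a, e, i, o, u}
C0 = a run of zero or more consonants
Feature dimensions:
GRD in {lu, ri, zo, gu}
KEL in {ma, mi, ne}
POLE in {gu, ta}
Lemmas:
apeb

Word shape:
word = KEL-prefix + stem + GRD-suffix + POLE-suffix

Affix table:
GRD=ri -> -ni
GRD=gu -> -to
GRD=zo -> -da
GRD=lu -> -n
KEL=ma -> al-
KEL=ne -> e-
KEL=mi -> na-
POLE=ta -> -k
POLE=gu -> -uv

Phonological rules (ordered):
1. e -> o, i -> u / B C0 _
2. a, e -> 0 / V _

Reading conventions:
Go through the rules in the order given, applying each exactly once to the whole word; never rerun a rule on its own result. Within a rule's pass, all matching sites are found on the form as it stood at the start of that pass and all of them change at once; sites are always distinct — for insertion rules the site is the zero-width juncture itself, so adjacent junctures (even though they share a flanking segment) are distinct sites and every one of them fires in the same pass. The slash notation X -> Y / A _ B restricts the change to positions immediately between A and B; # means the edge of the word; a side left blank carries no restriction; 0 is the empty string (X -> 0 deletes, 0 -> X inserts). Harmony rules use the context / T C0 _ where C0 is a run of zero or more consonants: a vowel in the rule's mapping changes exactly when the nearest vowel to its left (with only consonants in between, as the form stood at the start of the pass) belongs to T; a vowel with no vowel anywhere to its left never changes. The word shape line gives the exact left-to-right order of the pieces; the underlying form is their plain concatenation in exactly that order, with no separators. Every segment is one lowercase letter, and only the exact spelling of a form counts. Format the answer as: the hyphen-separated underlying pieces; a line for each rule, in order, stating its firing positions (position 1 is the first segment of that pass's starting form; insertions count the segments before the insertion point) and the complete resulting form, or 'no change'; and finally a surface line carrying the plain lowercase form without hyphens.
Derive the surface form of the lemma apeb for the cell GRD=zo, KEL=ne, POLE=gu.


underlying: e-apeb-da-uv
1. e -> o, i -> u / B C0 _: fires at position(s) 4: eapobdauv
2. a, e -> 0 / V _: fires at position(s) 2: epobdauv
surface: epobdauv


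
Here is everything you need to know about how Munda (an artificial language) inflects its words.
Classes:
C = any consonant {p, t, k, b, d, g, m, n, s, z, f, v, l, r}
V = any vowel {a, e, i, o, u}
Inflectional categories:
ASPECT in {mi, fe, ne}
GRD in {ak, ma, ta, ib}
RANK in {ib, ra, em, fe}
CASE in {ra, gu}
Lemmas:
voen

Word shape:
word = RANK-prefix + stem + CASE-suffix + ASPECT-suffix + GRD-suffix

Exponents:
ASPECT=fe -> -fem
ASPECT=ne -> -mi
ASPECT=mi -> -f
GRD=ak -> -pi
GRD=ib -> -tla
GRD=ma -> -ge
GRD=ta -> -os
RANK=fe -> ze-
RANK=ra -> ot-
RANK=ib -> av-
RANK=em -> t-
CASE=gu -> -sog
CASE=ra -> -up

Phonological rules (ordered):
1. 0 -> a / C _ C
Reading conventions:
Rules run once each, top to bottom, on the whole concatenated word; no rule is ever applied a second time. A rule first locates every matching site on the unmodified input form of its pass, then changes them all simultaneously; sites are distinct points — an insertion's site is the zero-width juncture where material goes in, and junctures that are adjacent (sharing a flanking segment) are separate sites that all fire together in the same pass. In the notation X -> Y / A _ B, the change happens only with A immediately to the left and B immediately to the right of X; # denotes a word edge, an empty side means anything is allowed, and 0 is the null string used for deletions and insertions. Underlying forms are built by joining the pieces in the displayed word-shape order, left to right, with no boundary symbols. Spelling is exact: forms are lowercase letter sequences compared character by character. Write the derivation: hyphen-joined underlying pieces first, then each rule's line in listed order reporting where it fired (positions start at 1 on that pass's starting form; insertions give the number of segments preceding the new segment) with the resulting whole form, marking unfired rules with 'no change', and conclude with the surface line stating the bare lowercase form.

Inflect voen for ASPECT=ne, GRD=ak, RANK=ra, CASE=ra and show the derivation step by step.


underlying: ot-voen-up-mi-pi
1. 0 -> a / C _ C: inserts after position(s) 2, 8: otavoenupamipi
surface: otavoenupamipi


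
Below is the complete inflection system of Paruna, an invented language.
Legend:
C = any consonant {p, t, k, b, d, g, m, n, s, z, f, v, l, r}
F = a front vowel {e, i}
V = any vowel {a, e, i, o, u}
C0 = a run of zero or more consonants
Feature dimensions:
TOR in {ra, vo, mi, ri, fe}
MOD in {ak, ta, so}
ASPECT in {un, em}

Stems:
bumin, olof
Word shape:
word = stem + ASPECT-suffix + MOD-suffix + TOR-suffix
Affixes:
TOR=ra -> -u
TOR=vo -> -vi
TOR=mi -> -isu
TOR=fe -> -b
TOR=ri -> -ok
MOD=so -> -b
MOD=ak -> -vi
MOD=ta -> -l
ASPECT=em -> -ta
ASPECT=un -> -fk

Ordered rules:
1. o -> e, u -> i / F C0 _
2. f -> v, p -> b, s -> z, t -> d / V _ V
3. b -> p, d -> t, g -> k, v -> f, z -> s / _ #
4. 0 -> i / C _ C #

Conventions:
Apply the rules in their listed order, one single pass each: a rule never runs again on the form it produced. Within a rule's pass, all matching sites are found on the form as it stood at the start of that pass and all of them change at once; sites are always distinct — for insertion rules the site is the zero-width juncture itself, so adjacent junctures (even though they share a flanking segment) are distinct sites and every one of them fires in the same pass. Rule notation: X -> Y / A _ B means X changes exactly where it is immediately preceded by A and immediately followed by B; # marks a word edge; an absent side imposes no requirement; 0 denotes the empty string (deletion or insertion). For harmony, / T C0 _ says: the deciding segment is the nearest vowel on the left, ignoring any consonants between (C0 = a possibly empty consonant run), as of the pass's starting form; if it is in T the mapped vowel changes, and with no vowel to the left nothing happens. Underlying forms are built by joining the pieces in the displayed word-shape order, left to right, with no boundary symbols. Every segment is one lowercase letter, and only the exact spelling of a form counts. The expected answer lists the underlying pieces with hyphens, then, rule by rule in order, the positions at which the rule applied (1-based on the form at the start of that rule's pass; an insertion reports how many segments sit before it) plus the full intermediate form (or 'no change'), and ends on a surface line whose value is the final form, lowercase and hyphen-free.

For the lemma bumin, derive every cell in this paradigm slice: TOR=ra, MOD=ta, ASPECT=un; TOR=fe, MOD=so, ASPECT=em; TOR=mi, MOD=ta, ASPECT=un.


cell TOR=ra, MOD=ta, ASPECT=un:
underlying: bumin-fk-l-u
1. o -> e, u -> i / F C0 _: fires at position(s) 9: buminfkli
2. f -> v, p -> b, s -> z, t -> d / V _ V: no change
3. b -> p, d -> t, g -> k, v -> f, z -> s / _ #: no change
4. 0 -> i / C _ C #: no change
surface: buminfkli

cell TOR=fe, MOD=so, ASPECT=em:
underlying: bumin-ta-b-b
1. o -> e, u -> i / F C0 _: no change
2. f -> v, p -> b, s -> z, t -> d / V _ V: no change
3. b -> p, d -> t, g -> k, v -> f, z -> s / _ #: fires at position(s) 9: bumintabp
4. 0 -> i / C _ C #: inserts after position(s) 8: bumintabip
surface: bumintabip

cell TOR=mi, MOD=ta, ASPECT=un:
underlying: bumin-fk-l-isu
1. o -> e, u -> i / F C0 _: fires at position(s) 11: buminfklisi
2. f -> v, p -> b, s -> z, t -> d / V _ V: fires at position(s) 10: buminfklizi
3. b -> p, d -> t, g -> k, v -> f, z -> s / _ #: no change
4. 0 -> i / C _ C #: no change
surface: buminfklizi


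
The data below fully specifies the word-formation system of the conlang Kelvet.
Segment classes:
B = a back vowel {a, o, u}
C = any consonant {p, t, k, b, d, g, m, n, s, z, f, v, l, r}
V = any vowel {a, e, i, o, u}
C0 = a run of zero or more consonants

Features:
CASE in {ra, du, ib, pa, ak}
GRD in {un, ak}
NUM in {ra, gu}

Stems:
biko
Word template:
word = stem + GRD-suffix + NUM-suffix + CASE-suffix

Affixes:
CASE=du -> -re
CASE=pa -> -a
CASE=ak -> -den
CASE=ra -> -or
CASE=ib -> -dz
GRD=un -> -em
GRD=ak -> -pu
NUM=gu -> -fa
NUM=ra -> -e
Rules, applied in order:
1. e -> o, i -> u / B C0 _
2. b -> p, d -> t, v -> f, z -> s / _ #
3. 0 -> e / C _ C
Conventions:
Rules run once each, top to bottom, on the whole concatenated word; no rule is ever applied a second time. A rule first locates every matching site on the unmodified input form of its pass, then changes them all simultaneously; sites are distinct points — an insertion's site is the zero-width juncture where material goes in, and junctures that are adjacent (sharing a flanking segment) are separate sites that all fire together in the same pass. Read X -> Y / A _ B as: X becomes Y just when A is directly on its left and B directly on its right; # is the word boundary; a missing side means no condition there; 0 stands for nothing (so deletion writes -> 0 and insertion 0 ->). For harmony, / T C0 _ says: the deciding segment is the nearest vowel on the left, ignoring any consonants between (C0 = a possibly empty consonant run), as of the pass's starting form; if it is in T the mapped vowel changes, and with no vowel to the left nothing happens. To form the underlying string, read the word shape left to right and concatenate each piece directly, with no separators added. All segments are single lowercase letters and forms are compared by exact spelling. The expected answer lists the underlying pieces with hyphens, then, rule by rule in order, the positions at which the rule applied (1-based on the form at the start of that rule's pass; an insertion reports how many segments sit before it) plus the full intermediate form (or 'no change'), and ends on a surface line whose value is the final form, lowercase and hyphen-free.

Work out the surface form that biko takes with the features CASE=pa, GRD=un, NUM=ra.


underlying: biko-em-e-a
1. e -> o, i -> u / B C0 _: fires at position(s) 5: bikoomea
2. b -> p, d -> t, v -> f, z -> s / _ #: no change
3. 0 -> e / C _ C: no change
surface: bikoomea


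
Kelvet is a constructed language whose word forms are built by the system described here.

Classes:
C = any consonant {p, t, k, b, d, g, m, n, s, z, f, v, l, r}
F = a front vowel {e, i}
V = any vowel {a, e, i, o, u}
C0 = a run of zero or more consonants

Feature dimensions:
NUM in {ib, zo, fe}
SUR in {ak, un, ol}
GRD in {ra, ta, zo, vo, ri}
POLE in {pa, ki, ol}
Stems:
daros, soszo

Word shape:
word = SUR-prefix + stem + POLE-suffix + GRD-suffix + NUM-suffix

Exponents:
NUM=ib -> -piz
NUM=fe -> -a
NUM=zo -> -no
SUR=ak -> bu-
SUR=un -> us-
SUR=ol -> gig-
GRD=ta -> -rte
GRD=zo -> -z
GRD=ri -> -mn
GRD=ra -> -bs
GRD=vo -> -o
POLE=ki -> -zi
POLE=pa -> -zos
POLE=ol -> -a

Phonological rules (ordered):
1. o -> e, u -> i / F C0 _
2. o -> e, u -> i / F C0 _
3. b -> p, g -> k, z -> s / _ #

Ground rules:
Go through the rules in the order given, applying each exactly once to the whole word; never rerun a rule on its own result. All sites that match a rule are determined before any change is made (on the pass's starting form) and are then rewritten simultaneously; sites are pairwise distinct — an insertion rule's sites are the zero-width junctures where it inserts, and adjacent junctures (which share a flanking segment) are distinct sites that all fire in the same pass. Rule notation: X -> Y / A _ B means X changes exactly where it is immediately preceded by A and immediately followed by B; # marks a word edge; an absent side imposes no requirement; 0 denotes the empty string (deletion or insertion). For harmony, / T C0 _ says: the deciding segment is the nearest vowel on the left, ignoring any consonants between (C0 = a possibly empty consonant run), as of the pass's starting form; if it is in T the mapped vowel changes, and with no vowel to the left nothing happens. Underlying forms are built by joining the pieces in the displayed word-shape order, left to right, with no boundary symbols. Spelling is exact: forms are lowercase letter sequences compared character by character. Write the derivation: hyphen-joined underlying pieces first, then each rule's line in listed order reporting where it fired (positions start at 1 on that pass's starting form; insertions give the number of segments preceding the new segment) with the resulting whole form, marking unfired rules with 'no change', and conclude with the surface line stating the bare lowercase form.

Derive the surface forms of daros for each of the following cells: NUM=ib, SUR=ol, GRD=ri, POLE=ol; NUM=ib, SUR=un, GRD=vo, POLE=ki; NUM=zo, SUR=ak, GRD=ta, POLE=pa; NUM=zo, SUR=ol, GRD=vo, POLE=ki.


cell NUM=ib, SUR=ol, GRD=ri, POLE=ol:
underlying: gig-daros-a-mn-piz
1. o -> e, u -> i / F C0 _: no change
2. o -> e, u -> i / F C0 _: no change
3. b -> p, g -> k, z -> s / _ #: fires at position(s) 14: gigdarosamnpis
surface: gigdarosamnpis

cell NUM=ib, SUR=un, GRD=vo, POLE=ki:
underlying: us-daros-zi-o-piz
1. o -> e, u -> i / F C0 _: fires at position(s) 10: usdarosziepiz
2. o -> e, u -> i / F C0 _: no change
3. b -> p, g -> k, z -> s / _ #: fires at position(s) 13: usdarosziepis
surface: usdarosziepis

cell NUM=zo, SUR=ak, GRD=ta, POLE=pa:
underlying: bu-daros-zos-rte-no
1. o -> e, u -> i / F C0 _: fires at position(s) 15: budaroszosrtene
2. o -> e, u -> i / F C0 _: no change
3. b -> p, g -> k, z -> s / _ #: no change
surface: budaroszosrtene

cell NUM=zo, SUR=ol, GRD=vo, POLE=ki:
underlying: gig-daros-zi-o-no
1. o -> e, u -> i / F C0 _: fires at position(s) 11: gigdaroszieno
2. o -> e, u -> i / F C0 _: fires at position(s) 13: gigdarosziene
3. b -> p, g -> k, z -> s / _ #: no change
surface: gigdarosziene


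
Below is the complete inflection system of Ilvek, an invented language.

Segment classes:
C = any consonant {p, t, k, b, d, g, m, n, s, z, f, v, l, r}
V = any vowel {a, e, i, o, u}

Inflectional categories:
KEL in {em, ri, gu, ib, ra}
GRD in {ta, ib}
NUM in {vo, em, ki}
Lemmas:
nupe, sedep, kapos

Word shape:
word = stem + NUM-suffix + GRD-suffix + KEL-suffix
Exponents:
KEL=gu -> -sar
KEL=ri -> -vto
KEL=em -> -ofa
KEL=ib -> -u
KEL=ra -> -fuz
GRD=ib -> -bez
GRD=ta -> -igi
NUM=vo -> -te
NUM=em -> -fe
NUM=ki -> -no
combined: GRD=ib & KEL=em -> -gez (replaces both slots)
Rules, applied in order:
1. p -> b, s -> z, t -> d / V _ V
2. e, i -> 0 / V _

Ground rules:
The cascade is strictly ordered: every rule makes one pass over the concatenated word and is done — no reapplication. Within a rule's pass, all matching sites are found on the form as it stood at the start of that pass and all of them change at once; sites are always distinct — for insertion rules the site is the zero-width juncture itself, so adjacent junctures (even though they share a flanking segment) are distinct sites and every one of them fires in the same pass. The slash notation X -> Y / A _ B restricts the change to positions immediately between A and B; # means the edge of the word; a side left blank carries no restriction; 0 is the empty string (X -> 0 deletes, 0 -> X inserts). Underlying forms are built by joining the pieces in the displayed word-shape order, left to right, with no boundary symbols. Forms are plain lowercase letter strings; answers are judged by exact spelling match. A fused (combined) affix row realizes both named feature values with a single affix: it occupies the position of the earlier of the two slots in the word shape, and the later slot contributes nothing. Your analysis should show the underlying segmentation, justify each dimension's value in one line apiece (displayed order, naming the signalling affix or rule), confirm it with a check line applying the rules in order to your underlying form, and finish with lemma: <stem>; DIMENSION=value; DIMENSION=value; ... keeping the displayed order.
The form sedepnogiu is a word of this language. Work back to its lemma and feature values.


underlying: sedep-no-igi-u
KEL=ib - signalled by the affix -u
GRD=ta - signalled by the affix -igi
NUM=ki - signalled by the affix -no
check: sedepnoigiu -> sedepnoigiu -> sedepnogiu
lemma: sedep; KEL=ib; GRD=ta; NUM=ki


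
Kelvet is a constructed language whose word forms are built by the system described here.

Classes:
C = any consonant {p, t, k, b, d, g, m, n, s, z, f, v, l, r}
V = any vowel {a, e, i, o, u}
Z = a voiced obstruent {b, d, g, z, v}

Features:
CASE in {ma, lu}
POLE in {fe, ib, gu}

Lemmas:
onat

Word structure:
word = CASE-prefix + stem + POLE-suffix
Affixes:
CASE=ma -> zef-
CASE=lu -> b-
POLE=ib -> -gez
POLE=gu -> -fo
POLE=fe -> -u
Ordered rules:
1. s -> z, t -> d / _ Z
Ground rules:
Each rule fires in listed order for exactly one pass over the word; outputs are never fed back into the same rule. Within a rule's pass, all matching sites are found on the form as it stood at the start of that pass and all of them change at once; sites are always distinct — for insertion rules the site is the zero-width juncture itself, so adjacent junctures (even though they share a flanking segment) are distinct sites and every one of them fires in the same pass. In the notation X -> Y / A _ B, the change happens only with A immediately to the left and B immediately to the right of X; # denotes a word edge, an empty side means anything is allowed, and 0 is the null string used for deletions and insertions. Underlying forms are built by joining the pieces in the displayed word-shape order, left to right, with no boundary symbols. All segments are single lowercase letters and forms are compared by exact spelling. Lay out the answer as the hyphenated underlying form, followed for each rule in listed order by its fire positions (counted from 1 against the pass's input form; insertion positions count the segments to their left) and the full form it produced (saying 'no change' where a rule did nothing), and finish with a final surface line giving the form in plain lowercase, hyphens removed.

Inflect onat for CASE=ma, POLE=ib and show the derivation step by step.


underlying: zef-onat-gez
1. s -> z, t -> d / _ Z: fires at position(s) 7: zefonadgez
surface: zefonadgez


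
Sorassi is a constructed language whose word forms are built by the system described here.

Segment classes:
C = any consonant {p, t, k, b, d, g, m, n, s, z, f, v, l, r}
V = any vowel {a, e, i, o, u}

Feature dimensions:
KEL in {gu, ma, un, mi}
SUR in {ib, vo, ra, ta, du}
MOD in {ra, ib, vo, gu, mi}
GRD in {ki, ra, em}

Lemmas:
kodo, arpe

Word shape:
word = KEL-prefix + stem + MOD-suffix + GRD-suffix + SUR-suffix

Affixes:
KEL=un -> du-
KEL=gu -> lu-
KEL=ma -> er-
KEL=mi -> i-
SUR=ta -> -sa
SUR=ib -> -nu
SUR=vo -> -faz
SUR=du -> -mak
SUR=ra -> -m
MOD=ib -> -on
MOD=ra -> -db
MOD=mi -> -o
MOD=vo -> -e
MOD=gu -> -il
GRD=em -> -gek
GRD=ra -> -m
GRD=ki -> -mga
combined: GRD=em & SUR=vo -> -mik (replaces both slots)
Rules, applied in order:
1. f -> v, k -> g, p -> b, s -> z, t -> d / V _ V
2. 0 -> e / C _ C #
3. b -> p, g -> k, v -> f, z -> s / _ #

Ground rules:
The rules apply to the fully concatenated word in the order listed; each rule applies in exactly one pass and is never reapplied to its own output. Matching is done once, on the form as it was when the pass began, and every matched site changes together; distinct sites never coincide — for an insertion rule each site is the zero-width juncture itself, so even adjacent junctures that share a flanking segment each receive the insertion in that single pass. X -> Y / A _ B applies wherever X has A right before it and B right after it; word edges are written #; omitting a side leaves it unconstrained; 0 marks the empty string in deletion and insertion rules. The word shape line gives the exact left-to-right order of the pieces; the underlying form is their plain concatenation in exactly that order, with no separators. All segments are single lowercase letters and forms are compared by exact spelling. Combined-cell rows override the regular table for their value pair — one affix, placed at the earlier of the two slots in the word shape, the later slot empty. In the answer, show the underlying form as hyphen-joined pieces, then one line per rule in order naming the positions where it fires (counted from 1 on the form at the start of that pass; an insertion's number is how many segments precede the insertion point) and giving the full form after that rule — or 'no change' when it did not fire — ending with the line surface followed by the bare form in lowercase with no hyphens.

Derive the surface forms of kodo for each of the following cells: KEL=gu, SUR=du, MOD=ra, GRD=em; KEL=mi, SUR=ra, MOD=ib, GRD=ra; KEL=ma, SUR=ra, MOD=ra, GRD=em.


cell KEL=gu, SUR=du, MOD=ra, GRD=em:
underlying: lu-kodo-db-gek-mak
1. f -> v, k -> g, p -> b, s -> z, t -> d / V _ V: fires at position(s) 3: lugododbgekmak
2. 0 -> e / C _ C #: no change
3. b -> p, g -> k, v -> f, z -> s / _ #: no change
surface: lugododbgekmak

cell KEL=mi, SUR=ra, MOD=ib, GRD=ra:
underlying: i-kodo-on-m-m
1. f -> v, k -> g, p -> b, s -> z, t -> d / V _ V: fires at position(s) 2: igodoonmm
2. 0 -> e / C _ C #: inserts after position(s) 8: igodoonmem
3. b -> p, g -> k, v -> f, z -> s / _ #: no change
surface: igodoonmem

cell KEL=ma, SUR=ra, MOD=ra, GRD=em:
underlying: er-kodo-db-gek-m
1. f -> v, k -> g, p -> b, s -> z, t -> d / V _ V: no change
2. 0 -> e / C _ C #: inserts after position(s) 11: erkododbgekem
3. b -> p, g -> k, v -> f, z -> s / _ #: no change
surface: erkododbgekem


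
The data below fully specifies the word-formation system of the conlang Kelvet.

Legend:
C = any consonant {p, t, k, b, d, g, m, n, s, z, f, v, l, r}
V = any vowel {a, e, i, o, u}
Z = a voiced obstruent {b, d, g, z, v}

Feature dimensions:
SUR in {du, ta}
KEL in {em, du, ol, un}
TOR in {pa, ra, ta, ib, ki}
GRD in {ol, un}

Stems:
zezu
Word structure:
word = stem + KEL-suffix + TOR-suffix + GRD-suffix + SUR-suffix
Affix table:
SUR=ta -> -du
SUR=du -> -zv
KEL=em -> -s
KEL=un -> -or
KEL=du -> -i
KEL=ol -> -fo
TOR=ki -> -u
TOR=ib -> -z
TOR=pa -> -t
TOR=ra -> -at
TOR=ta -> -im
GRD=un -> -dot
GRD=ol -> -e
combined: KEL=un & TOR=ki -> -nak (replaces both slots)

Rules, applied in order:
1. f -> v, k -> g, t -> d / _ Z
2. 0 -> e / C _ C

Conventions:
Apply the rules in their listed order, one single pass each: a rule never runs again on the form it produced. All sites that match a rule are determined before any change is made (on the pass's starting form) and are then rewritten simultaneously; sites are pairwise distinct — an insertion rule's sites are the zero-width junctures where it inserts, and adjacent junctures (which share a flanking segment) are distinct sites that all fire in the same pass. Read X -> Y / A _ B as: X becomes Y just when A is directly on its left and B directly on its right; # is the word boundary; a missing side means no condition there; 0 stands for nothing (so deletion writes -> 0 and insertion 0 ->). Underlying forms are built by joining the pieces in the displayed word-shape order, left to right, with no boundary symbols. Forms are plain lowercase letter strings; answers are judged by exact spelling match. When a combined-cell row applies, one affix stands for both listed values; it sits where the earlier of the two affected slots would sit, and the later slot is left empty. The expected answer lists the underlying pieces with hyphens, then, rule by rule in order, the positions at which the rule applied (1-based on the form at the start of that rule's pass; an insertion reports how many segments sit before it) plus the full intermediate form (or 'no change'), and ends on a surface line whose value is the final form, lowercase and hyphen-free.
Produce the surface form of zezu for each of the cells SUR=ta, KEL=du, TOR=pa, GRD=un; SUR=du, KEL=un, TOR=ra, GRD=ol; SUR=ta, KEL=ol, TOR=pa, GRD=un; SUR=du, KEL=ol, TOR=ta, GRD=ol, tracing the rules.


cell SUR=ta, KEL=du, TOR=pa, GRD=un:
underlying: zezu-i-t-dot-du
1. f -> v, k -> g, t -> d / _ Z: fires at position(s) 6, 9: zezuiddoddu
2. 0 -> e / C _ C: inserts after position(s) 6, 9: zezuidedodedu
surface: zezuidedodedu

cell SUR=du, KEL=un, TOR=ra, GRD=ol:
underlying: zezu-or-at-e-zv
1. f -> v, k -> g, t -> d / _ Z: no change
2. 0 -> e / C _ C: inserts after position(s) 10: zezuoratezev
surface: zezuoratezev

cell SUR=ta, KEL=ol, TOR=pa, GRD=un:
underlying: zezu-fo-t-dot-du
1. f -> v, k -> g, t -> d / _ Z: fires at position(s) 7, 10: zezufoddoddu
2. 0 -> e / C _ C: inserts after position(s) 7, 10: zezufodedodedu
surface: zezufodedodedu

cell SUR=du, KEL=ol, TOR=ta, GRD=ol:
underlying: zezu-fo-im-e-zv
1. f -> v, k -> g, t -> d / _ Z: no change
2. 0 -> e / C _ C: inserts after position(s) 10: zezufoimezev
surface: zezufoimezev


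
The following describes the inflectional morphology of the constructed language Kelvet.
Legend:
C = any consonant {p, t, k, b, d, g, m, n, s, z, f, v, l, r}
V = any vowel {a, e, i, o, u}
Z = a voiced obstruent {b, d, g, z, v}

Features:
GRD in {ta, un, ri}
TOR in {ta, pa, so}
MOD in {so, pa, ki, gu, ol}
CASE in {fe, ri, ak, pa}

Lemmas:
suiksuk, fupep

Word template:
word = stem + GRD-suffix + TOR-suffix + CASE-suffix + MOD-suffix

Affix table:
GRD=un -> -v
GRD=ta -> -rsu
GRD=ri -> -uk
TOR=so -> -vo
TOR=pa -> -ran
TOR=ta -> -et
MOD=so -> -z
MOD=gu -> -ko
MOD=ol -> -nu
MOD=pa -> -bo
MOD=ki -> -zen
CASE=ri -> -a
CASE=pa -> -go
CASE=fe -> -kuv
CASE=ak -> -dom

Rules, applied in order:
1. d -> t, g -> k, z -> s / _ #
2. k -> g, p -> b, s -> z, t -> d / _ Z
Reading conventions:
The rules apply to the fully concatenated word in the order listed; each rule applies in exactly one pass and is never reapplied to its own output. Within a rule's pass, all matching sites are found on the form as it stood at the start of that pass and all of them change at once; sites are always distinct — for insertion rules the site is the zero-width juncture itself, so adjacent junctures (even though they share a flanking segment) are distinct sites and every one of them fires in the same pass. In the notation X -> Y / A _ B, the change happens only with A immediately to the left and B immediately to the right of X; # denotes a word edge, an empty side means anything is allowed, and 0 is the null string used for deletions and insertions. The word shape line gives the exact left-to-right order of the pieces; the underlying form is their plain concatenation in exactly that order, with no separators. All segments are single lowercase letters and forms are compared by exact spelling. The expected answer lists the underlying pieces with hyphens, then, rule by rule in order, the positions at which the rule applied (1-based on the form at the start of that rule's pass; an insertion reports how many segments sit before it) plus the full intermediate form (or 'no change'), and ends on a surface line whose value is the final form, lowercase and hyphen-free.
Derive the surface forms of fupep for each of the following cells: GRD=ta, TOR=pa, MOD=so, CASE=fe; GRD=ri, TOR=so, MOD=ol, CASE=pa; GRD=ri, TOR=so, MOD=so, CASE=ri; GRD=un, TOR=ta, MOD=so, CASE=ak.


cell GRD=ta, TOR=pa, MOD=so, CASE=fe:
underlying: fupep-rsu-ran-kuv-z
1. d -> t, g -> k, z -> s / _ #: fires at position(s) 15: fupeprsurankuvs
2. k -> g, p -> b, s -> z, t -> d / _ Z: no change
surface: fupeprsurankuvs

cell GRD=ri, TOR=so, MOD=ol, CASE=pa:
underlying: fupep-uk-vo-go-nu
1. d -> t, g -> k, z -> s / _ #: no change
2. k -> g, p -> b, s -> z, t -> d / _ Z: fires at position(s) 7: fupepugvogonu
surface: fupepugvogonu

cell GRD=ri, TOR=so, MOD=so, CASE=ri:
underlying: fupep-uk-vo-a-z
1. d -> t, g -> k, z -> s / _ #: fires at position(s) 11: fupepukvoas
2. k -> g, p -> b, s -> z, t -> d / _ Z: fires at position(s) 7: fupepugvoas
surface: fupepugvoas

cell GRD=un, TOR=ta, MOD=so, CASE=ak:
underlying: fupep-v-et-dom-z
1. d -> t, g -> k, z -> s / _ #: fires at position(s) 12: fupepvetdoms
2. k -> g, p -> b, s -> z, t -> d / _ Z: fires at position(s) 5, 8: fupebveddoms
surface: fupebveddoms
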